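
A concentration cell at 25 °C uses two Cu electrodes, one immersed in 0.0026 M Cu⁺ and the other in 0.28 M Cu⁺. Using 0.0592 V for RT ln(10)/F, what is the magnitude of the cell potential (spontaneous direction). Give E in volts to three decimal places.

+0.120 V

For a concentration cell E°cell = 0. The 0.28 M side is the cathode (reduction is favoured where [Cu⁺] is higher).
With n = 1, E = −(0.0592/1) log([Cu⁺]ₐₙ/[Cu⁺]꜀ₐₜ) = −(0.0592/1) log(0.0026/0.28) = −(0.0592/1)(-2.032) = +0.120 V.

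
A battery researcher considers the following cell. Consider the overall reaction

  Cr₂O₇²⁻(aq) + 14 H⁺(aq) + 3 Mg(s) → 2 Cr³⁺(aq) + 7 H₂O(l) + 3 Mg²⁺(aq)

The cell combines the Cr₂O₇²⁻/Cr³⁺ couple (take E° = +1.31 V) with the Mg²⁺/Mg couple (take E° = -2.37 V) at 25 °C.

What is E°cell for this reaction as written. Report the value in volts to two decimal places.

The Cr₂O₇²⁻/Cr³⁺ couple has the higher reduction potential, so it is the cathode; Mg²⁺/Mg is oxidised at the anode.
E°cell = E°(cathode) − E°(anode) = (+1.31) − (-2.37) = +3.68 V.

+3.68 V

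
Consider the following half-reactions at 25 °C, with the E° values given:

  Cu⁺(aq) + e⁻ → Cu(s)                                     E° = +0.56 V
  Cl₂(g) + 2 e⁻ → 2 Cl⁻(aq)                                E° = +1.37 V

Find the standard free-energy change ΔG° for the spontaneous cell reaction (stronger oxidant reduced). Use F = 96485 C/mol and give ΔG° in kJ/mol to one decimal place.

Cl₂/Cl⁻ (E° = +1.37 V) is the cathode; Cu⁺/Cu (E° = +0.56 V) is the anode, so E°cell = +0.81 V.
Balancing electrons gives n = 2 (lcm of 2 and 1).
ΔG° = −nFE° = −(2)(96485)(+0.81) = -156,306 J = -156.3 kJ/mol.

-156.3 kJ/mol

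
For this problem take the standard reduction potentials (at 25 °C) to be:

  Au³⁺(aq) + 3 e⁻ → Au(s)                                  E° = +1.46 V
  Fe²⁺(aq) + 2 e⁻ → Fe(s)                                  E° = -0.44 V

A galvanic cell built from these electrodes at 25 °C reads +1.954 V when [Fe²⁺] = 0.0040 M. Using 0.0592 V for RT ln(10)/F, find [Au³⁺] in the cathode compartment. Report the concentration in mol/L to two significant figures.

Au³⁺/Au is the cathode, Fe²⁺/Fe the anode: E°cell = +1.90 V, n = 6.
Overall reaction: 2 Au³⁺(aq) + 3 Fe(s) → 2 Au(s) + 3 Fe²⁺(aq); Q = [Fe²⁺]^3/[Au³⁺]^2.
From E = E° − (0.0592/n) log Q: log Q = (E° − E)·n/0.0592 = (+1.90 − (+1.954))·6/0.0592 = -5.4730.
So 2·log[Au³⁺] = 3·log(0.004) − log Q = -7.1938 − (-5.4730) = -1.7208; log[Au³⁺] = -1.7208 / 2 = -0.8604; [Au³⁺] = 10^(-0.8604) ≈ 0.14 M.

0.14 M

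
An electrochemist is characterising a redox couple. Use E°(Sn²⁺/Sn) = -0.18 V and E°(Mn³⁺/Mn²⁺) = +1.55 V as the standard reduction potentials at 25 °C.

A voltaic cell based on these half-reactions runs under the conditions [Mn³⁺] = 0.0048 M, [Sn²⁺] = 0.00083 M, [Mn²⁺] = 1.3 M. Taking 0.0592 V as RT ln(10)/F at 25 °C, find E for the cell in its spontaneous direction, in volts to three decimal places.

+1.677 V

Mn³⁺/Mn²⁺ is the cathode (higher E°), Sn²⁺/Sn the anode: E°cell = +1.55 − (-0.18) = +1.73 V, n = 2.
Overall: 2 Mn³⁺(aq) + Sn(s) → 2 Mn²⁺(aq) + Sn²⁺(aq)
Q = [Mn²⁺]^2·[Sn²⁺] / ([Mn³⁺]^2); log Q = 1.784.
E = E° − (0.0592/n) log Q = +1.73 − (0.0592/2)(1.784) = +1.677 V.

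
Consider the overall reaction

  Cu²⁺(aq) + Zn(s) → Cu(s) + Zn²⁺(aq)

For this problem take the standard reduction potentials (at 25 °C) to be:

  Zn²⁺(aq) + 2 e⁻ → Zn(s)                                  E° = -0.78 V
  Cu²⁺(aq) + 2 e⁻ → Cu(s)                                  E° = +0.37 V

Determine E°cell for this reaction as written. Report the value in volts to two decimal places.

+1.15 V

The Cu²⁺/Cu couple has the higher reduction potential, so it is the cathode; Zn²⁺/Zn is oxidised at the anode.
E°cell = E°(cathode) − E°(anode) = (+0.37) − (-0.78) = +1.15 V.
Since E°cell > 0, the reaction is spontaneous under standard conditions.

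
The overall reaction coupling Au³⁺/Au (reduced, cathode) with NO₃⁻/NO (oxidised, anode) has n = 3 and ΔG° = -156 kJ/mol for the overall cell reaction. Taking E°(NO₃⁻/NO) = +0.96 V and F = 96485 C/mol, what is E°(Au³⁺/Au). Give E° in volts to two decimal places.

+1.50 V

E°cell = −ΔG°/(nF) = −(-156×10³)/((3)(96485)) = +0.539 V.
Since Au³⁺/Au is the cathode and NO₃⁻/NO the anode, E°cell = E°(Au³⁺/Au) − E°(NO₃⁻/NO).
So E°(Au³⁺/Au) = E°cell + E°(NO₃⁻/NO) = +0.539 + (+0.96) = +1.50 V.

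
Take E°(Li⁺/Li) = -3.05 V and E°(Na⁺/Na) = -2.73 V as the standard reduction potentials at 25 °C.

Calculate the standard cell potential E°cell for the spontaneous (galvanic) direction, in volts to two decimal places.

+0.32 V

The Na⁺/Na couple has the higher reduction potential, so it is the cathode; Li⁺/Li is oxidised at the anode.
E°cell = E°(cathode) − E°(anode) = (-2.73) − (-3.05) = +0.32 V.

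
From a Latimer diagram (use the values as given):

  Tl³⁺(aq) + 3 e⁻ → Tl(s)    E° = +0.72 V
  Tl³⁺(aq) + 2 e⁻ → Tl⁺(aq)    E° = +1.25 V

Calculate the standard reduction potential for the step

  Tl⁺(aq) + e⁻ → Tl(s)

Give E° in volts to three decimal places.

-0.340 V

Sequential free energies add, so n₃E°₃ = n₁E°₁ + n₂E°₂.
With n₃ = 3, and the known step contributing 2×(+1.25) V, the unknown satisfies 1·E° = 3×(+0.72) − 2×(+1.25) = -0.340.
E° = -0.340 / 1 = -0.340 V.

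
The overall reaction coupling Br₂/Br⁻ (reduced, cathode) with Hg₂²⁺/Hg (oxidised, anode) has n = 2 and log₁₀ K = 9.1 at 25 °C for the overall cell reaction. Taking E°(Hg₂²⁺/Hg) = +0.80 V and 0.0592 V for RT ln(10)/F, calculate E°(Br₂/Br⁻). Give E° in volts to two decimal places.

E°cell = (0.0592/n)·log K = (0.0592/2)(9.1) = +0.269 V.
Since Br₂/Br⁻ is the cathode and Hg₂²⁺/Hg the anode, E°cell = E°(Br₂/Br⁻) − E°(Hg₂²⁺/Hg).
So E°(Br₂/Br⁻) = E°cell + E°(Hg₂²⁺/Hg) = +0.269 + (+0.80) = +1.07 V.

+1.07 V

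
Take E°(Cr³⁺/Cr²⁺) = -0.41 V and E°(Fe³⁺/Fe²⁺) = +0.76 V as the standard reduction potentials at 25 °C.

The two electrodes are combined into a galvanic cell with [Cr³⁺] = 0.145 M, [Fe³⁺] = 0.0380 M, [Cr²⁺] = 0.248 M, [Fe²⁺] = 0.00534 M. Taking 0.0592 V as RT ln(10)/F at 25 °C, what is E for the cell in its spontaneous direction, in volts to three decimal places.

Fe³⁺/Fe²⁺ is the cathode (higher E°), Cr³⁺/Cr²⁺ the anode: E°cell = +0.76 − (-0.41) = +1.17 V, n = 1.
Overall: Fe³⁺(aq) + Cr²⁺(aq) → Fe²⁺(aq) + Cr³⁺(aq)
Q = [Fe²⁺]·[Cr³⁺] / ([Fe³⁺]·[Cr²⁺]); log Q = -1.085.
E = E° − (0.0592/n) log Q = +1.17 − (0.0592/1)(-1.085) = +1.234 V.

+1.234 V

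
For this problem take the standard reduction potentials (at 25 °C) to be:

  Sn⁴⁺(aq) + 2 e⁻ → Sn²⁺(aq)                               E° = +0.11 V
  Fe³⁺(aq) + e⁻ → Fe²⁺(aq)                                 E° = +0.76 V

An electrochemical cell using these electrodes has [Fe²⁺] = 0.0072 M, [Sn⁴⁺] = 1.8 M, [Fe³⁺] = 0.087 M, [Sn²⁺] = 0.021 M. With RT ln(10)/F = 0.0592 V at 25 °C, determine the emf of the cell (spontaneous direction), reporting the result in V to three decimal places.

Fe³⁺/Fe²⁺ is the cathode (higher E°), Sn⁴⁺/Sn²⁺ the anode: E°cell = +0.76 − (+0.11) = +0.65 V, n = 2.
Overall: 2 Fe³⁺(aq) + Sn²⁺(aq) → 2 Fe²⁺(aq) + Sn⁴⁺(aq)
Q = [Fe²⁺]^2·[Sn⁴⁺] / ([Fe³⁺]^2·[Sn²⁺]); log Q = -0.231.
E = E° − (0.0592/n) log Q = +0.65 − (0.0592/2)(-0.231) = +0.657 V.

+0.657 V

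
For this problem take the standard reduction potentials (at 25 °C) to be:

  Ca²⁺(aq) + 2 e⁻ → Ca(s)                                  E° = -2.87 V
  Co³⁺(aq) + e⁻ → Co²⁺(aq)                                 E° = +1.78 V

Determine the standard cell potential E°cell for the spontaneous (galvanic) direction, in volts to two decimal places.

The Co³⁺/Co²⁺ couple has the higher reduction potential, so it is the cathode; Ca²⁺/Ca is oxidised at the anode.
E°cell = E°(cathode) − E°(anode) = (+1.78) − (-2.87) = +4.65 V.

+4.65 V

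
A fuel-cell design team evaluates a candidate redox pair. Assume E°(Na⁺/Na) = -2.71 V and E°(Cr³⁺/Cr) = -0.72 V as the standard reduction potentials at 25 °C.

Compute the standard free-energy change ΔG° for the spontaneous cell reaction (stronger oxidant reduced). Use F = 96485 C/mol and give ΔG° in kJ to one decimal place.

-576.0 kJ

Cr³⁺/Cr (E° = -0.72 V) is the cathode; Na⁺/Na (E° = -2.71 V) is the anode, so E°cell = +1.99 V.
Balancing electrons gives n = 3 (lcm of 3 and 1).
ΔG° = −nFE° = −(3)(96485)(+1.99) = -576,015 J = -576.0 kJ.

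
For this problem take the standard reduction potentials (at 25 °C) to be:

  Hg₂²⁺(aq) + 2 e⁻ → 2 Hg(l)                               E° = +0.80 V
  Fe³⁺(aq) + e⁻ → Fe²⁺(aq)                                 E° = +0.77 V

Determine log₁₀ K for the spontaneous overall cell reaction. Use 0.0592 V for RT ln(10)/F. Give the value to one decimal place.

1.0

Cathode: Hg₂²⁺/Hg; anode: Fe³⁺/Fe²⁺. E°cell = +0.03 V, n = 2.
log K = nE°cell / 0.0592 = (2)(+0.03) / 0.0592 = 1.0.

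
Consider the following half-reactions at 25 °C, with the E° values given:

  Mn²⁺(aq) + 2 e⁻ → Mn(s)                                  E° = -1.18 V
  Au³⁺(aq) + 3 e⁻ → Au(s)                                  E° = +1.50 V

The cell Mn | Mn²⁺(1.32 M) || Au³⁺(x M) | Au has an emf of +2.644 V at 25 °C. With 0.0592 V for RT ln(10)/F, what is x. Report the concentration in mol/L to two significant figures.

0.023 M

Au³⁺/Au is the cathode, Mn²⁺/Mn the anode: E°cell = +2.68 V, n = 6.
Overall reaction: 2 Au³⁺(aq) + 3 Mn(s) → 2 Au(s) + 3 Mn²⁺(aq); Q = [Mn²⁺]^3/[Au³⁺]^2.
From E = E° − (0.0592/n) log Q: log Q = (E° − E)·n/0.0592 = (+2.68 − (+2.644))·6/0.0592 = 3.6486.
So 2·log[Au³⁺] = 3·log(1.32) − log Q = 0.3617 − (3.6486) = -3.2869; log[Au³⁺] = -3.2869 / 2 = -1.6435; [Au³⁺] = 10^(-1.6435) ≈ 0.023 M.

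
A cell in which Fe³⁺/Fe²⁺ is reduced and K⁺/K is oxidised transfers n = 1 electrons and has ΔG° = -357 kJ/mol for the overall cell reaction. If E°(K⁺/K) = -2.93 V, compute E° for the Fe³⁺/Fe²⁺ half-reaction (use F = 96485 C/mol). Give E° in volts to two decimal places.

+0.77 V

E°cell = −ΔG°/(nF) = −(-357×10³)/((1)(96485)) = +3.700 V.
Since Fe³⁺/Fe²⁺ is the cathode and K⁺/K the anode, E°cell = E°(Fe³⁺/Fe²⁺) − E°(K⁺/K).
So E°(Fe³⁺/Fe²⁺) = E°cell + E°(K⁺/K) = +3.700 + (-2.93) = +0.77 V.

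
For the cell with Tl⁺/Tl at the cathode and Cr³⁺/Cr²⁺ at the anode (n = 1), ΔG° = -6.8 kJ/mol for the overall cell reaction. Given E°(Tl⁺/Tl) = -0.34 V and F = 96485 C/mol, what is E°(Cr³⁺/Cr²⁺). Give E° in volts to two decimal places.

E°cell = −ΔG°/(nF) = −(-6.8×10³)/((1)(96485)) = +0.070 V.
Since Tl⁺/Tl is the cathode and Cr³⁺/Cr²⁺ the anode, E°cell = E°(Tl⁺/Tl) − E°(Cr³⁺/Cr²⁺).
So E°(Cr³⁺/Cr²⁺) = E°(Tl⁺/Tl) − E°cell = (-0.34) − (+0.070) = -0.41 V.

-0.41 V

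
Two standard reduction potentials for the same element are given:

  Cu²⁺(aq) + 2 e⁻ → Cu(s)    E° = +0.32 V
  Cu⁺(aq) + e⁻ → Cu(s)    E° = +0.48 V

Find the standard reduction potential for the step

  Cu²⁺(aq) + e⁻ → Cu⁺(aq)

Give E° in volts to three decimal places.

+0.160 V

Sequential free energies add, so n₃E°₃ = n₁E°₁ + n₂E°₂.
With n₃ = 2, and the known step contributing 1×(+0.48) V, the unknown satisfies 1·E° = 2×(+0.32) − 1×(+0.48) = +0.160.
E° = +0.160 / 1 = +0.160 V.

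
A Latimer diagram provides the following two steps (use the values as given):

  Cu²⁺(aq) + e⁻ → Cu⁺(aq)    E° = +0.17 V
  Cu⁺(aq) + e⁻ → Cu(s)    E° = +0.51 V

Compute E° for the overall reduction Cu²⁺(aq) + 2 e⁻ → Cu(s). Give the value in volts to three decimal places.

+0.340 V

Standard free energies of sequential steps add: ΔG°₃ = ΔG°₁ + ΔG°₂, so n₃E°₃ = n₁E°₁ + n₂E°₂.
E°₃ = (1×+0.17 + 1×+0.51) / 2 = (+0.680) / 2 = +0.340 V.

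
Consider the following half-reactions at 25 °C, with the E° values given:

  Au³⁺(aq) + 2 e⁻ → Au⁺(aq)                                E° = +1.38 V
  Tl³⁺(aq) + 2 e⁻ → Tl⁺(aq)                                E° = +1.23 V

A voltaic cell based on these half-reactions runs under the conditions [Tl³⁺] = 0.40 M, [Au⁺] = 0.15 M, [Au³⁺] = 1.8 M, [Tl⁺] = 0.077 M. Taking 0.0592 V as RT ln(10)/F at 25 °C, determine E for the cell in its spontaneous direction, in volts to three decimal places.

+0.161 V

Au³⁺/Au⁺ is the cathode (higher E°), Tl³⁺/Tl⁺ the anode: E°cell = +1.38 − (+1.23) = +0.15 V, n = 2.
Overall: Au³⁺(aq) + Tl⁺(aq) → Au⁺(aq) + Tl³⁺(aq)
Q = [Au⁺]·[Tl³⁺] / ([Au³⁺]·[Tl⁺]); log Q = -0.364.
E = E° − (0.0592/n) log Q = +0.15 − (0.0592/2)(-0.364) = +0.161 V.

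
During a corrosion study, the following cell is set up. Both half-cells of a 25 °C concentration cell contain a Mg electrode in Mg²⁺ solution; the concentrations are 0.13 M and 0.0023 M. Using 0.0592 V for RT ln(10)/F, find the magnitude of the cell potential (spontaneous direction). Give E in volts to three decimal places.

For a concentration cell E°cell = 0. The 0.13 M side is the cathode (reduction is favoured where [Mg²⁺] is higher).
With n = 2, E = −(0.0592/2) log([Mg²⁺]ₐₙ/[Mg²⁺]꜀ₐₜ) = −(0.0592/2) log(0.0023/0.13) = −(0.0592/2)(-1.752) = +0.052 V.

+0.052 V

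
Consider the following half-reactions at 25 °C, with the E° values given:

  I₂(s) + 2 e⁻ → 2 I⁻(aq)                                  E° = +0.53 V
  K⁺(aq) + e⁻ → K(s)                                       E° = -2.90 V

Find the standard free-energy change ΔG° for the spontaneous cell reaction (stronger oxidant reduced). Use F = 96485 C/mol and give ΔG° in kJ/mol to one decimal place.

-661.9 kJ/mol

I₂/I⁻ (E° = +0.53 V) is the cathode; K⁺/K (E° = -2.90 V) is the anode, so E°cell = +3.43 V.
Balancing electrons gives n = 2 (lcm of 2 and 1).
ΔG° = −nFE° = −(2)(96485)(+3.43) = -661,887 J = -661.9 kJ/mol.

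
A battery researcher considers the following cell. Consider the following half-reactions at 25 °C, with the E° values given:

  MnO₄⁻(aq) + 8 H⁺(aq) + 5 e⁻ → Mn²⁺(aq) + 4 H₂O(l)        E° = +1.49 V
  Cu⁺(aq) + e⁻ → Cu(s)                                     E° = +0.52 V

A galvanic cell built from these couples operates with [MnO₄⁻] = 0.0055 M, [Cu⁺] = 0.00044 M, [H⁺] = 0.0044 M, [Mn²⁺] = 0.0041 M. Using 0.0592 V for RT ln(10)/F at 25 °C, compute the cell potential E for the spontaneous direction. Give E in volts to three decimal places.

MnO₄⁻/Mn²⁺ is the cathode (higher E°), Cu⁺/Cu the anode: E°cell = +1.49 − (+0.52) = +0.97 V, n = 5.
Overall: MnO₄⁻(aq) + 8 H⁺(aq) + 5 Cu(s) → Mn²⁺(aq) + 4 H₂O(l) + 5 Cu⁺(aq)
Q = [Mn²⁺]·[Cu⁺]^5 / ([MnO₄⁻]·[H⁺]^8); log Q = 1.942.
E = E° − (0.0592/n) log Q = +0.97 − (0.0592/5)(1.942) = +0.947 V.

+0.947 V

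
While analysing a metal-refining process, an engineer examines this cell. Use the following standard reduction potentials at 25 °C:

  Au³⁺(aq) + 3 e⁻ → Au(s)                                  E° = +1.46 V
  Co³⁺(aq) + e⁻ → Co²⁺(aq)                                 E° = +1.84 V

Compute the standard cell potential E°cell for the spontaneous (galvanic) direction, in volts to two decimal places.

+0.38 V

The Co³⁺/Co²⁺ couple has the higher reduction potential, so it is the cathode; Au³⁺/Au is oxidised at the anode.
E°cell = E°(cathode) − E°(anode) = (+1.84) − (+1.46) = +0.38 V.
Since E°cell > 0, the reaction is spontaneous under standard conditions.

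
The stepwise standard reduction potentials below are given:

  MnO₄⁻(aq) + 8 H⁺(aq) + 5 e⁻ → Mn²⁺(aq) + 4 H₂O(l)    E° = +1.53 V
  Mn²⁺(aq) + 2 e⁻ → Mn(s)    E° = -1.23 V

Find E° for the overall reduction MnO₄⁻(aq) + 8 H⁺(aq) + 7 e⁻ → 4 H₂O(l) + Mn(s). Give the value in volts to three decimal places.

Standard free energies of sequential steps add: ΔG°₃ = ΔG°₁ + ΔG°₂, so n₃E°₃ = n₁E°₁ + n₂E°₂.
E°₃ = (5×+1.53 + 2×-1.23) / 7 = (+5.190) / 7 = +0.741 V.

+0.741 V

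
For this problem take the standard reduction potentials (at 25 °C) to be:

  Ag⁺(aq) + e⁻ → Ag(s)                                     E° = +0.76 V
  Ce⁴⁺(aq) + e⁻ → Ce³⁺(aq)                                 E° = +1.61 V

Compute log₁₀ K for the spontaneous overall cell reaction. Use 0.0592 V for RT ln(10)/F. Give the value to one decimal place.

14.4

Cathode: Ce⁴⁺/Ce³⁺; anode: Ag⁺/Ag. E°cell = +0.85 V, n = 1.
log K = nE°cell / 0.0592 = (1)(+0.85) / 0.0592 = 14.4.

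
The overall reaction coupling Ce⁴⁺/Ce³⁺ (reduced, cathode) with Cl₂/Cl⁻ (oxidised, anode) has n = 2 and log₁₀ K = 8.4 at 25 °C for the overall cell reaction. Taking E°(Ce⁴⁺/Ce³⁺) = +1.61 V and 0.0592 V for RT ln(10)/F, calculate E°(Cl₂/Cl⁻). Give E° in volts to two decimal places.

E°cell = (0.0592/n)·log K = (0.0592/2)(8.4) = +0.249 V.
Since Ce⁴⁺/Ce³⁺ is the cathode and Cl₂/Cl⁻ the anode, E°cell = E°(Ce⁴⁺/Ce³⁺) − E°(Cl₂/Cl⁻).
So E°(Cl₂/Cl⁻) = E°(Ce⁴⁺/Ce³⁺) − E°cell = (+1.61) − (+0.249) = +1.36 V.

+1.36 V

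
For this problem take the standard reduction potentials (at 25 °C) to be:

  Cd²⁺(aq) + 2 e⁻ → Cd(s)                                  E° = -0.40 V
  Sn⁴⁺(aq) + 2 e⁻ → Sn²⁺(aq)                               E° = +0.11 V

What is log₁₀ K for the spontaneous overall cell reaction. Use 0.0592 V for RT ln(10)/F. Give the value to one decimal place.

17.2

Cathode: Sn⁴⁺/Sn²⁺; anode: Cd²⁺/Cd. E°cell = +0.51 V, n = 2.
log K = nE°cell / 0.0592 = (2)(+0.51) / 0.0592 = 17.2.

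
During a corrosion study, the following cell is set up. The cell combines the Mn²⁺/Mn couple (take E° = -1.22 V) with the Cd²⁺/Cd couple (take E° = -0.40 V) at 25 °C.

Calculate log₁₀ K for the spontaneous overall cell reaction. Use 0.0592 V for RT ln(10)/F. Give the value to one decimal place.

27.7

Cathode: Cd²⁺/Cd; anode: Mn²⁺/Mn. E°cell = +0.82 V, n = 2.
log K = nE°cell / 0.0592 = (2)(+0.82) / 0.0592 = 27.7.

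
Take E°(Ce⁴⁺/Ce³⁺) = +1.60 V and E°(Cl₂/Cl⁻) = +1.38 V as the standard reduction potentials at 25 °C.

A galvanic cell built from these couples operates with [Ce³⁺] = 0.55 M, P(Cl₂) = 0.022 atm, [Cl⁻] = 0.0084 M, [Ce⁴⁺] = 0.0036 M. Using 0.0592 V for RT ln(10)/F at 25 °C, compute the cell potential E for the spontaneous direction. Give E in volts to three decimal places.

Ce⁴⁺/Ce³⁺ is the cathode (higher E°), Cl₂/Cl⁻ the anode: E°cell = +1.60 − (+1.38) = +0.22 V, n = 2.
Overall: 2 Ce⁴⁺(aq) + 2 Cl⁻(aq) → 2 Ce³⁺(aq) + Cl₂(g)
Q = [Ce³⁺]^2·P(Cl₂) / ([Ce⁴⁺]^2·[Cl⁻]^2); log Q = 6.862.
E = E° − (0.0592/n) log Q = +0.22 − (0.0592/2)(6.862) = +0.017 V.

+0.017 V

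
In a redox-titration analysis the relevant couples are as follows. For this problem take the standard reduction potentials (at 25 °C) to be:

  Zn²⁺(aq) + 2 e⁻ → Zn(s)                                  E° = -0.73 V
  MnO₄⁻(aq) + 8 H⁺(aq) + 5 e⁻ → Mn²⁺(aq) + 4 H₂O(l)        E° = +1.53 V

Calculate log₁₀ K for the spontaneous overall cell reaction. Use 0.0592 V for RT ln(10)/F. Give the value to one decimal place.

Cathode: MnO₄⁻/Mn²⁺; anode: Zn²⁺/Zn. E°cell = +2.26 V, n = 10.
log K = nE°cell / 0.0592 = (10)(+2.26) / 0.0592 = 381.8.

381.8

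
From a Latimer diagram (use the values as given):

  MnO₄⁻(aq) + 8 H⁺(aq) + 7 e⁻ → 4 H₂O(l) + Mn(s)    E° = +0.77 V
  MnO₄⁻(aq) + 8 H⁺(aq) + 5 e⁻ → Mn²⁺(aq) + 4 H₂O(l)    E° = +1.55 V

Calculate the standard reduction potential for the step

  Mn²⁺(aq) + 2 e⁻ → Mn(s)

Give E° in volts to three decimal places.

-1.180 V

Sequential free energies add, so n₃E°₃ = n₁E°₁ + n₂E°₂.
With n₃ = 7, and the known step contributing 5×(+1.55) V, the unknown satisfies 2·E° = 7×(+0.77) − 5×(+1.55) = -2.360.
E° = -2.360 / 2 = -1.180 V.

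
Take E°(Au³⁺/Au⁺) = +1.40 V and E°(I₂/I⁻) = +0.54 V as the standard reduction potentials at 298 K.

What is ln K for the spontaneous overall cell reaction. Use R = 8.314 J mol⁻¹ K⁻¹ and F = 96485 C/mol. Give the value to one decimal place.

67.0

Cathode: Au³⁺/Au⁺; anode: I₂/I⁻. E°cell = (+1.40) − (+0.54) = +0.86 V, with n = 2.
ΔG° = −nFE° = −RT ln K, so ln K = nFE°/(RT) = (2)(96485)(+0.86) / ((8.314)(298)) = 66.983.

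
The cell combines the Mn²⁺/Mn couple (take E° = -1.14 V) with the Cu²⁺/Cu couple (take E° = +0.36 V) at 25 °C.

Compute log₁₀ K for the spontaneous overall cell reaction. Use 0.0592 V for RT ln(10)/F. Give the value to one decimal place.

50.7

Cathode: Cu²⁺/Cu; anode: Mn²⁺/Mn. E°cell = +1.50 V, n = 2.
log K = nE°cell / 0.0592 = (2)(+1.50) / 0.0592 = 50.7.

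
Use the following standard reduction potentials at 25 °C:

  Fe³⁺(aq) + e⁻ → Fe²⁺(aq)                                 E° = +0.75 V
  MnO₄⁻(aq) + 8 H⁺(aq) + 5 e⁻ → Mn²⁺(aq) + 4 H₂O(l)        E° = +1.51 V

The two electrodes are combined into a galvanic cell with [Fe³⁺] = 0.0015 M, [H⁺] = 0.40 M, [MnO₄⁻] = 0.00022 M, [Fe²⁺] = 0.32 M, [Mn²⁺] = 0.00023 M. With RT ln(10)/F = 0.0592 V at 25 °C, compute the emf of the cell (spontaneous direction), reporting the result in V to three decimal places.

+0.860 V

MnO₄⁻/Mn²⁺ is the cathode (higher E°), Fe³⁺/Fe²⁺ the anode: E°cell = +1.51 − (+0.75) = +0.76 V, n = 5.
Overall: MnO₄⁻(aq) + 8 H⁺(aq) + 5 Fe²⁺(aq) → Mn²⁺(aq) + 4 H₂O(l) + 5 Fe³⁺(aq)
Q = [Mn²⁺]·[Fe³⁺]^5 / ([MnO₄⁻]·[H⁺]^8·[Fe²⁺]^5); log Q = -8.442.
E = E° − (0.0592/n) log Q = +0.76 − (0.0592/5)(-8.442) = +0.860 V.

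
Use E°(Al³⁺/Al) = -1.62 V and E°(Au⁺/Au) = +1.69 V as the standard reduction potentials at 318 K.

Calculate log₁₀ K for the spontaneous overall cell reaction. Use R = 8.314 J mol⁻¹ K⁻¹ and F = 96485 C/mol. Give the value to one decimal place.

Cathode: Au⁺/Au; anode: Al³⁺/Al. E°cell = (+1.69) − (-1.62) = +3.31 V, with n = 3.
ΔG° = −nFE° = −RT ln K, so ln K = nFE°/(RT) = (3)(96485)(+3.31) / ((8.314)(318)) = 362.386.
log₁₀ K = 362.386 / ln 10 = 157.4.

157.4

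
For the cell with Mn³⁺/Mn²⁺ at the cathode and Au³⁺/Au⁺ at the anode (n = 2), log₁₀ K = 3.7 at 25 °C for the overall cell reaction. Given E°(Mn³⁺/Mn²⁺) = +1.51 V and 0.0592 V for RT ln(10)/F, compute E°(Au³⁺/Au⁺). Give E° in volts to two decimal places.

E°cell = (0.0592/n)·log K = (0.0592/2)(3.7) = +0.110 V.
Since Mn³⁺/Mn²⁺ is the cathode and Au³⁺/Au⁺ the anode, E°cell = E°(Mn³⁺/Mn²⁺) − E°(Au³⁺/Au⁺).
So E°(Au³⁺/Au⁺) = E°(Mn³⁺/Mn²⁺) − E°cell = (+1.51) − (+0.110) = +1.40 V.

+1.40 V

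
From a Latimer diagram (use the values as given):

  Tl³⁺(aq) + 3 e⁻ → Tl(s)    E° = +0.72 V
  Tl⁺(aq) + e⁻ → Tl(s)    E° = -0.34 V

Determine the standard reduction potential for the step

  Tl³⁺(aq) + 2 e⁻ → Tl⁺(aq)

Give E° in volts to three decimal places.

Sequential free energies add, so n₃E°₃ = n₁E°₁ + n₂E°₂.
With n₃ = 3, and the known step contributing 1×(-0.34) V, the unknown satisfies 2·E° = 3×(+0.72) − 1×(-0.34) = +2.500.
E° = +2.500 / 2 = +1.250 V.

+1.250 V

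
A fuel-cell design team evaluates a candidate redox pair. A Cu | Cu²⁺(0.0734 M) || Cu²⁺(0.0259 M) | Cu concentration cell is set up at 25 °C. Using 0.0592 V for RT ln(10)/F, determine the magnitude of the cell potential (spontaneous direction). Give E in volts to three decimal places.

For a concentration cell E°cell = 0. The 0.0734 M side is the cathode (reduction is favoured where [Cu²⁺] is higher).
With n = 2, E = −(0.0592/2) log([Cu²⁺]ₐₙ/[Cu²⁺]꜀ₐₜ) = −(0.0592/2) log(0.0259/0.0734) = −(0.0592/2)(-0.452) = +0.013 V.

+0.013 V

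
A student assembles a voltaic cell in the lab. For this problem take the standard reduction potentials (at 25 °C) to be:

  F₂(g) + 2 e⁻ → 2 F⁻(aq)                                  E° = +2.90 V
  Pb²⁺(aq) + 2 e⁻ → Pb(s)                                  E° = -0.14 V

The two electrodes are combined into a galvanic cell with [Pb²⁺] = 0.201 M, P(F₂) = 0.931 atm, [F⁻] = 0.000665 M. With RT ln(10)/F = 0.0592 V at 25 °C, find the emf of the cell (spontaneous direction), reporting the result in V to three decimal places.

+3.248 V

F₂/F⁻ is the cathode (higher E°), Pb²⁺/Pb the anode: E°cell = +2.90 − (-0.14) = +3.04 V, n = 2.
Overall: F₂(g) + Pb(s) → 2 F⁻(aq) + Pb²⁺(aq)
Q = [F⁻]^2·[Pb²⁺] / (P(F₂)); log Q = -7.020.
E = E° − (0.0592/n) log Q = +3.04 − (0.0592/2)(-7.020) = +3.248 V.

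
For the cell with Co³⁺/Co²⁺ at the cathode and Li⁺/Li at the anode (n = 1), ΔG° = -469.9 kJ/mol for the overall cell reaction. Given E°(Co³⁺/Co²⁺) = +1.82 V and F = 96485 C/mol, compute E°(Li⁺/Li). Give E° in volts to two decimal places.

-3.05 V

E°cell = −ΔG°/(nF) = −(-469.9×10³)/((1)(96485)) = +4.870 V.
Since Co³⁺/Co²⁺ is the cathode and Li⁺/Li the anode, E°cell = E°(Co³⁺/Co²⁺) − E°(Li⁺/Li).
So E°(Li⁺/Li) = E°(Co³⁺/Co²⁺) − E°cell = (+1.82) − (+4.870) = -3.05 V.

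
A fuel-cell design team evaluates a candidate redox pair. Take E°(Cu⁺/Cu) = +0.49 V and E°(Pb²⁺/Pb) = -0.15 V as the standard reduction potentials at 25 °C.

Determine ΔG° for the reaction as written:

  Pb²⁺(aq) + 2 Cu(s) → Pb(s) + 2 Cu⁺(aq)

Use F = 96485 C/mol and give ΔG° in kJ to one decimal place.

As written, Pb²⁺/Pb is reduced (cathode) and Cu⁺/Cu is oxidised (anode), so E°cell = (-0.15) − (+0.49) = -0.64 V.
Balancing electrons gives n = 2.
ΔG° = −nFE° = −(2)(96485)(-0.64) = 123,501 J = +123.5 kJ.

+123.5 kJ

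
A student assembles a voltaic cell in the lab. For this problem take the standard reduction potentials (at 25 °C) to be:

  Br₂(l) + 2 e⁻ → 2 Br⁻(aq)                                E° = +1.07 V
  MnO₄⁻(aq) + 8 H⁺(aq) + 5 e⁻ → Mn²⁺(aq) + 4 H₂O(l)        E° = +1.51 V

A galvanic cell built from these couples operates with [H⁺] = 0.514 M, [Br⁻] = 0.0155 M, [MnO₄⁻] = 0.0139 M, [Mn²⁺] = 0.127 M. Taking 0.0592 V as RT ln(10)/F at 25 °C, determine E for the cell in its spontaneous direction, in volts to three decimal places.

+0.294 V

MnO₄⁻/Mn²⁺ is the cathode (higher E°), Br₂/Br⁻ the anode: E°cell = +1.51 − (+1.07) = +0.44 V, n = 10.
Overall: 2 MnO₄⁻(aq) + 16 H⁺(aq) + 10 Br⁻(aq) → 2 Mn²⁺(aq) + 8 H₂O(l) + 5 Br₂(l)
Q = [Mn²⁺]^2 / ([MnO₄⁻]^2·[H⁺]^16·[Br⁻]^10); log Q = 24.643.
E = E° − (0.0592/n) log Q = +0.44 − (0.0592/10)(24.643) = +0.294 V.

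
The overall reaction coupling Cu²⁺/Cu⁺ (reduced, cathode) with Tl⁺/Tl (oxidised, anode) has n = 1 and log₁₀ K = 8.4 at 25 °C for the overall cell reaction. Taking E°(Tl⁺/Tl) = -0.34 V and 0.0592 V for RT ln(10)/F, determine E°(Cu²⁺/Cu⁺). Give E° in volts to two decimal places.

E°cell = (0.0592/n)·log K = (0.0592/1)(8.4) = +0.497 V.
Since Cu²⁺/Cu⁺ is the cathode and Tl⁺/Tl the anode, E°cell = E°(Cu²⁺/Cu⁺) − E°(Tl⁺/Tl).
So E°(Cu²⁺/Cu⁺) = E°cell + E°(Tl⁺/Tl) = +0.497 + (-0.34) = +0.16 V.

+0.16 V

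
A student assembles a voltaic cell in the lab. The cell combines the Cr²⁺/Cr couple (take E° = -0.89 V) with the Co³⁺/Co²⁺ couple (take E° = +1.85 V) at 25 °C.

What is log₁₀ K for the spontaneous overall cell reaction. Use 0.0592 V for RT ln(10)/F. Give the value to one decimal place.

Cathode: Co³⁺/Co²⁺; anode: Cr²⁺/Cr. E°cell = +2.74 V, n = 2.
log K = nE°cell / 0.0592 = (2)(+2.74) / 0.0592 = 92.6.

92.6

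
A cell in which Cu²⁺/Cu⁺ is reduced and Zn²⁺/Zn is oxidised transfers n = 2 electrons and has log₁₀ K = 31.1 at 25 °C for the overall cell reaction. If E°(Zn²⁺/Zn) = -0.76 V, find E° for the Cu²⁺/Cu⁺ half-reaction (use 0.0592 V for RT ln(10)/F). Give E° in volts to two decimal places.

E°cell = (0.0592/n)·log K = (0.0592/2)(31.1) = +0.921 V.
Since Cu²⁺/Cu⁺ is the cathode and Zn²⁺/Zn the anode, E°cell = E°(Cu²⁺/Cu⁺) − E°(Zn²⁺/Zn).
So E°(Cu²⁺/Cu⁺) = E°cell + E°(Zn²⁺/Zn) = +0.921 + (-0.76) = +0.16 V.

+0.16 V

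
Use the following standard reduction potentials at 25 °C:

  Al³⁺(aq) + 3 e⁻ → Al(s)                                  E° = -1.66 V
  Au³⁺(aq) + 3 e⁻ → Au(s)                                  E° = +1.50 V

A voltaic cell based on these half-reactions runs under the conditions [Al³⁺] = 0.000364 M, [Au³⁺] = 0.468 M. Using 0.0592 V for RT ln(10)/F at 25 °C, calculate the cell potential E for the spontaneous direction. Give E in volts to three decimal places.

Au³⁺/Au is the cathode (higher E°), Al³⁺/Al the anode: E°cell = +1.50 − (-1.66) = +3.16 V, n = 3.
Overall: Au³⁺(aq) + Al(s) → Au(s) + Al³⁺(aq)
Q = [Al³⁺] / ([Au³⁺]); log Q = -3.109.
E = E° − (0.0592/n) log Q = +3.16 − (0.0592/3)(-3.109) = +3.221 V.

+3.221 V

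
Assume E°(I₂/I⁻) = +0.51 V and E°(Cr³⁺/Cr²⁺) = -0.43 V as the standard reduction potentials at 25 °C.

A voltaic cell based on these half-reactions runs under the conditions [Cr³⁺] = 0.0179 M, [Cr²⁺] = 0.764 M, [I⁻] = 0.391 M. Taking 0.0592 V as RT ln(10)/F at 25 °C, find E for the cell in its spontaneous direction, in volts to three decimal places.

+1.061 V

I₂/I⁻ is the cathode (higher E°), Cr³⁺/Cr²⁺ the anode: E°cell = +0.51 − (-0.43) = +0.94 V, n = 2.
Overall: I₂(s) + 2 Cr²⁺(aq) → 2 I⁻(aq) + 2 Cr³⁺(aq)
Q = [I⁻]^2·[Cr³⁺]^2 / ([Cr²⁺]^2); log Q = -4.076.
E = E° − (0.0592/n) log Q = +0.94 − (0.0592/2)(-4.076) = +1.061 V.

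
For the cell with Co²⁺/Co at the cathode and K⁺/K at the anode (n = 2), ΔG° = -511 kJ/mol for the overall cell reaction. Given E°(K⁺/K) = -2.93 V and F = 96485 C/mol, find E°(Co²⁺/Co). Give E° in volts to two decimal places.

-0.28 V

E°cell = −ΔG°/(nF) = −(-511×10³)/((2)(96485)) = +2.648 V.
Since Co²⁺/Co is the cathode and K⁺/K the anode, E°cell = E°(Co²⁺/Co) − E°(K⁺/K).
So E°(Co²⁺/Co) = E°cell + E°(K⁺/K) = +2.648 + (-2.93) = -0.28 V.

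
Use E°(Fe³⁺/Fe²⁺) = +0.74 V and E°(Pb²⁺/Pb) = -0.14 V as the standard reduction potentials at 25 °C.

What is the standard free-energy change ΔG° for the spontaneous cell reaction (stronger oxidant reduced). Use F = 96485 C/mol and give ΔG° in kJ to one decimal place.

Fe³⁺/Fe²⁺ (E° = +0.74 V) is the cathode; Pb²⁺/Pb (E° = -0.14 V) is the anode, so E°cell = +0.88 V.
Balancing electrons gives n = 2 (lcm of 1 and 2).
ΔG° = −nFE° = −(2)(96485)(+0.88) = -169,814 J = -169.8 kJ.

-169.8 kJ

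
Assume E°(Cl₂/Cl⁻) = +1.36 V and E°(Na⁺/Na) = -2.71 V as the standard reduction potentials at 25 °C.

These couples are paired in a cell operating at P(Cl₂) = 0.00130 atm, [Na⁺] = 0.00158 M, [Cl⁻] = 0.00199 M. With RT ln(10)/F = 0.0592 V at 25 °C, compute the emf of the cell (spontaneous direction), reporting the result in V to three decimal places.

+4.310 V

Cl₂/Cl⁻ is the cathode (higher E°), Na⁺/Na the anode: E°cell = +1.36 − (-2.71) = +4.07 V, n = 2.
Overall: Cl₂(g) + 2 Na(s) → 2 Cl⁻(aq) + 2 Na⁺(aq)
Q = [Cl⁻]^2·[Na⁺]^2 / (P(Cl₂)); log Q = -8.119.
E = E° − (0.0592/n) log Q = +4.07 − (0.0592/2)(-8.119) = +4.310 V.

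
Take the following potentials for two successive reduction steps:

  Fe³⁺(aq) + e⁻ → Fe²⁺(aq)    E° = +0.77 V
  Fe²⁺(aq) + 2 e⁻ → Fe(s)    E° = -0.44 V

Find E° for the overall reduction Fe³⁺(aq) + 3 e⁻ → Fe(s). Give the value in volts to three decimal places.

-0.037 V

Standard free energies of sequential steps add: ΔG°₃ = ΔG°₁ + ΔG°₂, so n₃E°₃ = n₁E°₁ + n₂E°₂.
E°₃ = (1×+0.77 + 2×-0.44) / 3 = (-0.110) / 3 = -0.037 V.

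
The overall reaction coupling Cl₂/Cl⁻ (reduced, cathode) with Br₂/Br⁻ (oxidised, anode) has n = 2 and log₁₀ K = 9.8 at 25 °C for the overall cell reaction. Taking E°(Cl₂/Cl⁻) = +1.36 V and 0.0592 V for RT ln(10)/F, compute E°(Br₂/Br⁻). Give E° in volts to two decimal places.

+1.07 V

E°cell = (0.0592/n)·log K = (0.0592/2)(9.8) = +0.290 V.
Since Cl₂/Cl⁻ is the cathode and Br₂/Br⁻ the anode, E°cell = E°(Cl₂/Cl⁻) − E°(Br₂/Br⁻).
So E°(Br₂/Br⁻) = E°(Cl₂/Cl⁻) − E°cell = (+1.36) − (+0.290) = +1.07 V.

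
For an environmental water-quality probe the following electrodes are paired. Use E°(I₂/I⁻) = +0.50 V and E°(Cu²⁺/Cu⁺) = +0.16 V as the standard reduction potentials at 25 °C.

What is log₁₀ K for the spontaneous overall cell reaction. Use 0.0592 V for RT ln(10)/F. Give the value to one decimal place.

11.5

Cathode: I₂/I⁻; anode: Cu²⁺/Cu⁺. E°cell = +0.34 V, n = 2.
log K = nE°cell / 0.0592 = (2)(+0.34) / 0.0592 = 11.5.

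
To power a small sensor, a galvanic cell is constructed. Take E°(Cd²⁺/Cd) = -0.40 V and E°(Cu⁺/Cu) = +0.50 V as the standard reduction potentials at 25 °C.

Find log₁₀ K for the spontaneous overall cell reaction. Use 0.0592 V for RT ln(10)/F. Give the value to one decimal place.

Cathode: Cu⁺/Cu; anode: Cd²⁺/Cd. E°cell = +0.90 V, n = 2.
log K = nE°cell / 0.0592 = (2)(+0.90) / 0.0592 = 30.4.

30.4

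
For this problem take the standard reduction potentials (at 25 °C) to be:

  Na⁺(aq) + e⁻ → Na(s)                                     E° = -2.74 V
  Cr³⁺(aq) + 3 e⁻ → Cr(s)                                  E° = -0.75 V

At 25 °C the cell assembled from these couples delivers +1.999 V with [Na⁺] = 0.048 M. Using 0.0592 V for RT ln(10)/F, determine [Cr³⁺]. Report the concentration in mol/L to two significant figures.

Cr³⁺/Cr is the cathode, Na⁺/Na the anode: E°cell = +1.99 V, n = 3.
Overall reaction: Cr³⁺(aq) + 3 Na(s) → Cr(s) + 3 Na⁺(aq); Q = [Na⁺]^3/[Cr³⁺]^1.
From E = E° − (0.0592/n) log Q: log Q = (E° − E)·n/0.0592 = (+1.99 − (+1.999))·3/0.0592 = -0.4561.
So 1·log[Cr³⁺] = 3·log(0.048) − log Q = -3.9563 − (-0.4561) = -3.5002; [Cr³⁺] = 10^(-3.5002) ≈ 0.00032 M.

0.00032 M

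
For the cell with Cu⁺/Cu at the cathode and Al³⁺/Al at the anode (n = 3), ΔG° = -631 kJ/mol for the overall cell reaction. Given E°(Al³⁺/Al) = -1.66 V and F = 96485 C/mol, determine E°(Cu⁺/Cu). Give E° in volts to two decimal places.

E°cell = −ΔG°/(nF) = −(-631×10³)/((3)(96485)) = +2.180 V.
Since Cu⁺/Cu is the cathode and Al³⁺/Al the anode, E°cell = E°(Cu⁺/Cu) − E°(Al³⁺/Al).
So E°(Cu⁺/Cu) = E°cell + E°(Al³⁺/Al) = +2.180 + (-1.66) = +0.52 V.

+0.52 V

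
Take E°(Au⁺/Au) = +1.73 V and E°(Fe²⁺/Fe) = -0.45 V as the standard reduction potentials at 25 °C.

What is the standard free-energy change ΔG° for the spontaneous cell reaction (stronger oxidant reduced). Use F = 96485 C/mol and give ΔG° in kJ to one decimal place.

Au⁺/Au (E° = +1.73 V) is the cathode; Fe²⁺/Fe (E° = -0.45 V) is the anode, so E°cell = +2.18 V.
Balancing electrons gives n = 2 (lcm of 1 and 2).
ΔG° = −nFE° = −(2)(96485)(+2.18) = -420,675 J = -420.7 kJ.

-420.7 kJ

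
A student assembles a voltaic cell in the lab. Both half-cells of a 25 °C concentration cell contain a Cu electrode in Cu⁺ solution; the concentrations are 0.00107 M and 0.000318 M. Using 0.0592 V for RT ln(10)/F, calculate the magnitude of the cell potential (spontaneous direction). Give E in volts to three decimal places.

For a concentration cell E°cell = 0. The 0.00107 M side is the cathode (reduction is favoured where [Cu⁺] is higher).
With n = 1, E = −(0.0592/1) log([Cu⁺]ₐₙ/[Cu⁺]꜀ₐₜ) = −(0.0592/1) log(0.000318/0.00107) = −(0.0592/1)(-0.527) = +0.031 V.

+0.031 V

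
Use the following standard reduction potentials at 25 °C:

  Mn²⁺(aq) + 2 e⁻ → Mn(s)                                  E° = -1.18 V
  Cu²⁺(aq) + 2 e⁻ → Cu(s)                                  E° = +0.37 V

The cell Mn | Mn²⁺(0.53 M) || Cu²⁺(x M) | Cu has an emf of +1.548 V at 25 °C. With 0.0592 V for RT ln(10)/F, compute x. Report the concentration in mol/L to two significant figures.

0.45 M

Cu²⁺/Cu is the cathode, Mn²⁺/Mn the anode: E°cell = +1.55 V, n = 2.
Overall reaction: Cu²⁺(aq) + Mn(s) → Cu(s) + Mn²⁺(aq); Q = [Mn²⁺]^1/[Cu²⁺]^1.
From E = E° − (0.0592/n) log Q: log Q = (E° − E)·n/0.0592 = (+1.55 − (+1.548))·2/0.0592 = 0.0676.
So 1·log[Cu²⁺] = 1·log(0.53) − log Q = -0.2757 − (0.0676) = -0.3433; [Cu²⁺] = 10^(-0.3433) ≈ 0.45 M.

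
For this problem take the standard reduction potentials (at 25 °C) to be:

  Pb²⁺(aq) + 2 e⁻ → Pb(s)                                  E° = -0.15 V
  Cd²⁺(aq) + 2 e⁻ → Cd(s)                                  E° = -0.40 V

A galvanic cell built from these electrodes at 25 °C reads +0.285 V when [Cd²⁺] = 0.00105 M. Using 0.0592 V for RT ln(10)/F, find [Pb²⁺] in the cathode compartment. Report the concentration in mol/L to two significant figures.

Pb²⁺/Pb is the cathode, Cd²⁺/Cd the anode: E°cell = +0.25 V, n = 2.
Overall reaction: Pb²⁺(aq) + Cd(s) → Pb(s) + Cd²⁺(aq); Q = [Cd²⁺]^1/[Pb²⁺]^1.
From E = E° − (0.0592/n) log Q: log Q = (E° − E)·n/0.0592 = (+0.25 − (+0.285))·2/0.0592 = -1.1824.
So 1·log[Pb²⁺] = 1·log(0.00105) − log Q = -2.9788 − (-1.1824) = -1.7964; [Pb²⁺] = 10^(-1.7964) ≈ 0.016 M.

0.016 M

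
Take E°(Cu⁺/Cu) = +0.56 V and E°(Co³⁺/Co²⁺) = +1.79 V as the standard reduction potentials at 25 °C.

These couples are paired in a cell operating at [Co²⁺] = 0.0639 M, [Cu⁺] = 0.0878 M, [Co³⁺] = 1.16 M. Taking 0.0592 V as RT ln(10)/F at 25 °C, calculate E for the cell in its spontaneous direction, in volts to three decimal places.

Co³⁺/Co²⁺ is the cathode (higher E°), Cu⁺/Cu the anode: E°cell = +1.79 − (+0.56) = +1.23 V, n = 1.
Overall: Co³⁺(aq) + Cu(s) → Co²⁺(aq) + Cu⁺(aq)
Q = [Co²⁺]·[Cu⁺] / ([Co³⁺]); log Q = -2.315.
E = E° − (0.0592/n) log Q = +1.23 − (0.0592/1)(-2.315) = +1.367 V.

+1.367 V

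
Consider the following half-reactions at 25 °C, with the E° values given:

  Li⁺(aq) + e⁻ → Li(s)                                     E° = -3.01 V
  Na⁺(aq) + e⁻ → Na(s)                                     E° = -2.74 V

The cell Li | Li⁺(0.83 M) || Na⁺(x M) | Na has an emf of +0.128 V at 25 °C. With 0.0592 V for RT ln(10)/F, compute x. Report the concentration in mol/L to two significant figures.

0.0033 M

Na⁺/Na is the cathode, Li⁺/Li the anode: E°cell = +0.27 V, n = 1.
Overall reaction: Na⁺(aq) + Li(s) → Na(s) + Li⁺(aq); Q = [Li⁺]^1/[Na⁺]^1.
From E = E° − (0.0592/n) log Q: log Q = (E° − E)·n/0.0592 = (+0.27 − (+0.128))·1/0.0592 = 2.3986.
So 1·log[Na⁺] = 1·log(0.83) − log Q = -0.0809 − (2.3986) = -2.4795; [Na⁺] = 10^(-2.4795) ≈ 0.0033 M.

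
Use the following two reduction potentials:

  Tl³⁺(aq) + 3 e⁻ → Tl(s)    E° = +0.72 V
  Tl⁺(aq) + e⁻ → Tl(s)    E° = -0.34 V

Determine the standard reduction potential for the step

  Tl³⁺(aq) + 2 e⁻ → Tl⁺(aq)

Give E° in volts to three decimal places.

Sequential free energies add, so n₃E°₃ = n₁E°₁ + n₂E°₂.
With n₃ = 3, and the known step contributing 1×(-0.34) V, the unknown satisfies 2·E° = 3×(+0.72) − 1×(-0.34) = +2.500.
E° = +2.500 / 2 = +1.250 V.

+1.250 V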